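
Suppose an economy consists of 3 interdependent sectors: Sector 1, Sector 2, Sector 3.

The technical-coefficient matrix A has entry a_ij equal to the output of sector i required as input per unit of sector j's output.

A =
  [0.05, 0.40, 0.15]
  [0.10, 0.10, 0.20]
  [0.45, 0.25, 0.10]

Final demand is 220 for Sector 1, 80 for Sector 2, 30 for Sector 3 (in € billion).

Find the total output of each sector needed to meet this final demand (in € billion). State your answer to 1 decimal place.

I − A =
  [   0.95    -0.40    -0.15]
  [  -0.10     0.90    -0.20]
  [  -0.45    -0.25     0.90]
Cofactors of I−A, C_ij = (−1)^(i+j)·(minor ij) (rows/columns in the sector order above):
  C_11 = (0.90)(0.90) − (-0.20)(-0.25) = 0.7600
  C_12 = −[(-0.10)(0.90) − (-0.20)(-0.45)] = 0.1800
  C_13 = (-0.10)(-0.25) − (0.90)(-0.45) = 0.4300
  C_21 = −[(-0.40)(0.90) − (-0.15)(-0.25)] = 0.3975
  C_22 = (0.95)(0.90) − (-0.15)(-0.45) = 0.7875
  C_23 = −[(0.95)(-0.25) − (-0.40)(-0.45)] = 0.4175
  C_31 = (-0.40)(-0.20) − (-0.15)(0.90) = 0.2150
  C_32 = −[(0.95)(-0.20) − (-0.15)(-0.10)] = 0.2050
  C_33 = (0.95)(0.90) − (-0.40)(-0.10) = 0.8150
det(I−A) = Σ_j (I−A)_1j·C_1j = (0.95)(0.7600) + (-0.40)(0.1800) + (-0.15)(0.4300) = 0.5855
adj(I−A) = Cᵀ =
  [ 0.7600   0.3975   0.2150]
  [ 0.1800   0.7875   0.2050]
  [ 0.4300   0.4175   0.8150]
(I − A)⁻¹ = adj(I−A) / det(I−A) ≈
  [   1.2980     0.6789     0.3672]
  [   0.3074     1.3450     0.3501]
  [   0.7344     0.7131     1.3920]
x = (I − A)⁻¹ d = adj(I−A)·d / det(I−A), with det(I−A) = 0.5855:
  x_1 = (0.7600·220 + 0.3975·80 + 0.2150·30) / 0.5855 = 205.45 / 0.5855 ≈ 350.9
  x_2 = (0.1800·220 + 0.7875·80 + 0.2050·30) / 0.5855 = 108.75 / 0.5855 ≈ 185.7
  x_3 = (0.4300·220 + 0.4175·80 + 0.8150·30) / 0.5855 = 152.45 / 0.5855 ≈ 260.4

x_1 = 350.9, x_2 = 185.7, x_3 = 260.4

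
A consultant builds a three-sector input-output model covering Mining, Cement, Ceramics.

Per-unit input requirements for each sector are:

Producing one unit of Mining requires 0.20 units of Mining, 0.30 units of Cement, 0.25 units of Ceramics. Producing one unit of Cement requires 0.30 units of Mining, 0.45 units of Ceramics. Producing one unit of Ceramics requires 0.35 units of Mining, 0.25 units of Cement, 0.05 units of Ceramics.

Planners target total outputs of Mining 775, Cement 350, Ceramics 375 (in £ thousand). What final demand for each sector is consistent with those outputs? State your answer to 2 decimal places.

I − A =
  [   0.80    -0.30    -0.35]
  [  -0.30     1.00    -0.25]
  [  -0.25    -0.45     0.95]
d = (I − A) x:
  d_1 = (+0.80)·775 + (-0.30)·350 + (-0.35)·375 = 383.75
  d_2 = (-0.30)·775 + (+1.00)·350 + (-0.25)·375 = 23.75
  d_3 = (-0.25)·775 + (-0.45)·350 + (+0.95)·375 = 5.00

d_1 = 383.75, d_2 = 23.75, d_3 = 5.00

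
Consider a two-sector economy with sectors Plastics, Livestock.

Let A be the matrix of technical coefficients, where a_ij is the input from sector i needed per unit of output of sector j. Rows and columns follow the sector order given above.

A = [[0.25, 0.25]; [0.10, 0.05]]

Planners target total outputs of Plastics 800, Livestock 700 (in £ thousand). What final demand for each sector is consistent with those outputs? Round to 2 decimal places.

I − A =
  [   0.75    -0.25]
  [  -0.10     0.95]
d = (I − A) x:
  d_1 = (+0.75)·800 + (-0.25)·700 = 425.00
  d_2 = (-0.10)·800 + (+0.95)·700 = 585.00

d_1 = 425.00, d_2 = 585.00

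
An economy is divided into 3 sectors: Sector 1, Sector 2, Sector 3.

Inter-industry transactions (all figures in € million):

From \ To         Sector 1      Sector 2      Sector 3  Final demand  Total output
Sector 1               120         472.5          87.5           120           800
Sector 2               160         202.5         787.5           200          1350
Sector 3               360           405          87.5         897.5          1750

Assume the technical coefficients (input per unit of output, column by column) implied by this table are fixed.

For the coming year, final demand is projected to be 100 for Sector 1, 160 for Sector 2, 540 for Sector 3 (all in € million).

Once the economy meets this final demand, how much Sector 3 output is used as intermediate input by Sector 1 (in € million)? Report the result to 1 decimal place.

z_31 = 252.1

Technical coefficients a_ij = z_ij / X_j:
  a_11 = 120/800 = 0.15, a_21 = 160/800 = 0.20, a_31 = 360/800 = 0.45
  a_12 = 472.5/1350 = 0.35, a_22 = 202.5/1350 = 0.15, a_32 = 405/1350 = 0.30
  a_13 = 87.5/1750 = 0.05, a_23 = 787.5/1750 = 0.45, a_33 = 87.5/1750 = 0.05
I − A =
  [   0.85    -0.35    -0.05]
  [  -0.20     0.85    -0.45]
  [  -0.45    -0.30     0.95]
Cofactors of I−A, C_ij = (−1)^(i+j)·(minor ij) (rows/columns in the sector order above):
  C_11 = (0.85)(0.95) − (-0.45)(-0.30) = 0.6725
  C_12 = −[(-0.20)(0.95) − (-0.45)(-0.45)] = 0.3925
  C_13 = (-0.20)(-0.30) − (0.85)(-0.45) = 0.4425
  C_21 = −[(-0.35)(0.95) − (-0.05)(-0.30)] = 0.3475
  C_22 = (0.85)(0.95) − (-0.05)(-0.45) = 0.7850
  C_23 = −[(0.85)(-0.30) − (-0.35)(-0.45)] = 0.4125
  C_31 = (-0.35)(-0.45) − (-0.05)(0.85) = 0.2000
  C_32 = −[(0.85)(-0.45) − (-0.05)(-0.20)] = 0.3925
  C_33 = (0.85)(0.85) − (-0.35)(-0.20) = 0.6525
det(I−A) = Σ_j (I−A)_1j·C_1j = (0.85)(0.6725) + (-0.35)(0.3925) + (-0.05)(0.4425) = 0.412125
adj(I−A) = Cᵀ =
  [ 0.6725   0.3475   0.2000]
  [ 0.3925   0.7850   0.3925]
  [ 0.4425   0.4125   0.6525]
(I − A)⁻¹ = adj(I−A) / det(I−A) ≈
  [   1.6318     0.8432     0.4853]
  [   0.9524     1.9048     0.9524]
  [   1.0737     1.0009     1.5833]
First solve x = (I − A)⁻¹ d = adj(I−A)·d / det(I−A); in particular x_1 = (0.6725·100 + 0.3475·160 + 0.2000·540) / 0.412125 = 230.85 / 0.412125 ≈ 560.146.
Intermediate flow from 3 to 1: z_31 = a_31 · x_1 = 0.45 × 230.85 / 0.412125 = 103.8825 / 0.412125 ≈ 252.1.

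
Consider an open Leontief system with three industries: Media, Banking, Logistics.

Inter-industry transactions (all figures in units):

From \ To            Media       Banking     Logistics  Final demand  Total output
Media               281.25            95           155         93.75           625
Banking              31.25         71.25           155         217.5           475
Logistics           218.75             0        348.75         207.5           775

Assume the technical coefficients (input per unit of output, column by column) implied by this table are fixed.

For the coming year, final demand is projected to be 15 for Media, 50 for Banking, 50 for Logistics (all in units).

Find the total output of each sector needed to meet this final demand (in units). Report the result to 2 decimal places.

Technical coefficients a_ij = z_ij / X_j:
  a_MM = 281.25/625 = 0.45, a_BM = 31.25/625 = 0.05, a_LM = 218.75/625 = 0.35
  a_MB = 95/475 = 0.20, a_BB = 71.25/475 = 0.15, a_LB = 0/475 = 0.00
  a_ML = 155/775 = 0.20, a_BL = 155/775 = 0.20, a_LL = 348.75/775 = 0.45
I − A =
  [   0.55    -0.20    -0.20]
  [  -0.05     0.85    -0.20]
  [  -0.35     0.00     0.55]
Cofactors of I−A, C_ij = (−1)^(i+j)·(minor ij) (rows/columns in the sector order above):
  C_11 = (0.85)(0.55) − (-0.20)(0.00) = 0.4675
  C_12 = −[(-0.05)(0.55) − (-0.20)(-0.35)] = 0.0975
  C_13 = (-0.05)(0.00) − (0.85)(-0.35) = 0.2975
  C_21 = −[(-0.20)(0.55) − (-0.20)(0.00)] = 0.1100
  C_22 = (0.55)(0.55) − (-0.20)(-0.35) = 0.2325
  C_23 = −[(0.55)(0.00) − (-0.20)(-0.35)] = 0.0700
  C_31 = (-0.20)(-0.20) − (-0.20)(0.85) = 0.2100
  C_32 = −[(0.55)(-0.20) − (-0.20)(-0.05)] = 0.1200
  C_33 = (0.55)(0.85) − (-0.20)(-0.05) = 0.4575
det(I−A) = Σ_j (I−A)_1j·C_1j = (0.55)(0.4675) + (-0.20)(0.0975) + (-0.20)(0.2975) = 0.178125
adj(I−A) = Cᵀ =
  [ 0.4675   0.1100   0.2100]
  [ 0.0975   0.2325   0.1200]
  [ 0.2975   0.0700   0.4575]
(I − A)⁻¹ = adj(I−A) / det(I−A) ≈
  [   2.6246     0.6175     1.1789]
  [   0.5474     1.3053     0.6737]
  [   1.6702     0.3930     2.5684]
x = (I − A)⁻¹ d = adj(I−A)·d / det(I−A), with det(I−A) = 0.178125:
  x_M = (0.4675·15 + 0.1100·50 + 0.2100·50) / 0.178125 = 23.0125 / 0.178125 ≈ 129.19
  x_B = (0.0975·15 + 0.2325·50 + 0.1200·50) / 0.178125 = 19.0875 / 0.178125 ≈ 107.16
  x_L = (0.2975·15 + 0.0700·50 + 0.4575·50) / 0.178125 = 30.8375 / 0.178125 ≈ 173.12

x_M = 129.19, x_B = 107.16, x_L = 173.12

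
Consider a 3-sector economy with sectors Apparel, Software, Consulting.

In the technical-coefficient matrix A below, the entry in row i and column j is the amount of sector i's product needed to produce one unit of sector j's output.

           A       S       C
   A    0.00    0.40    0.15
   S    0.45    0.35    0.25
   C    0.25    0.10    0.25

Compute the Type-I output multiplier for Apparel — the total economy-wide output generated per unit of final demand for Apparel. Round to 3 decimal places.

m_A = 3.943

I − A =
  [   1.00    -0.40    -0.15]
  [  -0.45     0.65    -0.25]
  [  -0.25    -0.10     0.75]
Cofactors of I−A, C_ij = (−1)^(i+j)·(minor ij) (rows/columns in the sector order above):
  C_11 = (0.65)(0.75) − (-0.25)(-0.10) = 0.4625
  C_12 = −[(-0.45)(0.75) − (-0.25)(-0.25)] = 0.4000
  C_13 = (-0.45)(-0.10) − (0.65)(-0.25) = 0.2075
  C_21 = −[(-0.40)(0.75) − (-0.15)(-0.10)] = 0.3150
  C_22 = (1.00)(0.75) − (-0.15)(-0.25) = 0.7125
  C_23 = −[(1.00)(-0.10) − (-0.40)(-0.25)] = 0.2000
  C_31 = (-0.40)(-0.25) − (-0.15)(0.65) = 0.1975
  C_32 = −[(1.00)(-0.25) − (-0.15)(-0.45)] = 0.3175
  C_33 = (1.00)(0.65) − (-0.40)(-0.45) = 0.4700
det(I−A) = Σ_j (I−A)_1j·C_1j = (1.00)(0.4625) + (-0.40)(0.4000) + (-0.15)(0.2075) = 0.271375
adj(I−A) = Cᵀ =
  [ 0.4625   0.3150   0.1975]
  [ 0.4000   0.7125   0.3175]
  [ 0.2075   0.2000   0.4700]
(I − A)⁻¹ = adj(I−A) / det(I−A) ≈
  [   1.7043     1.1608     0.7278]
  [   1.4740     2.6255     1.1700]
  [   0.7646     0.7370     1.7319]
The output multiplier for sector j is the column-j sum of the Leontief inverse (I − A)⁻¹ = adj(I−A) / det(I−A).
Column A of adj(I−A): (0.4625, 0.4000, 0.2075); det(I−A) = 0.271375.
m_A = (0.4625 + 0.4000 + 0.2075) / 0.271375 = 1.07 / 0.271375 ≈ 3.943.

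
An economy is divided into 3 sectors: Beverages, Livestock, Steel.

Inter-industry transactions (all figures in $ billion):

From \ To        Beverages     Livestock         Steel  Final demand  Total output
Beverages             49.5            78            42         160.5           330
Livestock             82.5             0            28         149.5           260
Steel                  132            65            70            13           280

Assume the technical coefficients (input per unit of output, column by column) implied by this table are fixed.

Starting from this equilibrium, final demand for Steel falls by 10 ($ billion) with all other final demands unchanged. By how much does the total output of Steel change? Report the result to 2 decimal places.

Δx_S = -16.19

Technical coefficients a_ij = z_ij / X_j:
  a_BB = 49.5/330 = 0.15, a_LB = 82.5/330 = 0.25, a_SB = 132/330 = 0.40
  a_BL = 78/260 = 0.30, a_LL = 0/260 = 0.00, a_SL = 65/260 = 0.25
  a_BS = 42/280 = 0.15, a_LS = 28/280 = 0.10, a_SS = 70/280 = 0.25
I − A =
  [   0.85    -0.30    -0.15]
  [  -0.25     1.00    -0.10]
  [  -0.40    -0.25     0.75]
Cofactors of I−A, C_ij = (−1)^(i+j)·(minor ij) (rows/columns in the sector order above):
  C_11 = (1.00)(0.75) − (-0.10)(-0.25) = 0.7250
  C_12 = −[(-0.25)(0.75) − (-0.10)(-0.40)] = 0.2275
  C_13 = (-0.25)(-0.25) − (1.00)(-0.40) = 0.4625
  C_21 = −[(-0.30)(0.75) − (-0.15)(-0.25)] = 0.2625
  C_22 = (0.85)(0.75) − (-0.15)(-0.40) = 0.5775
  C_23 = −[(0.85)(-0.25) − (-0.30)(-0.40)] = 0.3325
  C_31 = (-0.30)(-0.10) − (-0.15)(1.00) = 0.1800
  C_32 = −[(0.85)(-0.10) − (-0.15)(-0.25)] = 0.1225
  C_33 = (0.85)(1.00) − (-0.30)(-0.25) = 0.7750
det(I−A) = Σ_j (I−A)_1j·C_1j = (0.85)(0.7250) + (-0.30)(0.2275) + (-0.15)(0.4625) = 0.478625
adj(I−A) = Cᵀ =
  [ 0.7250   0.2625   0.1800]
  [ 0.2275   0.5775   0.1225]
  [ 0.4625   0.3325   0.7750]
(I − A)⁻¹ = adj(I−A) / det(I−A) ≈
  [   1.5148     0.5484     0.3761]
  [   0.4753     1.2066     0.2559]
  [   0.9663     0.6947     1.6192]
Δx = (I − A)⁻¹ Δd with Δd having -10 in the Steel component and 0 elsewhere.
So Δx_S = L_SS · (-10), where L_SS = adj(I−A)_SS / det(I−A) = 0.7750 / 0.478625.
Δx_S = 0.7750 × (-10) / 0.478625 = -7.75 / 0.478625 ≈ -16.19.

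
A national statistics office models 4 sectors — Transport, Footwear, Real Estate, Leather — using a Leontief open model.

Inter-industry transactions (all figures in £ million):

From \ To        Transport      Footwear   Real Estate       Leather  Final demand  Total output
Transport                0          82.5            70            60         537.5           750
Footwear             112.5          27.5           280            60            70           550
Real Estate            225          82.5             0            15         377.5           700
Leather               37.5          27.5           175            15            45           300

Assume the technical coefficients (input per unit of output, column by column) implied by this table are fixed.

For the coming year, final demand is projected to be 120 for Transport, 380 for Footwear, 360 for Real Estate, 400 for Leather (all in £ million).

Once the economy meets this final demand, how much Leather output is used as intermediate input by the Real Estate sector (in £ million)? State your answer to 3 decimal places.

Technical coefficients a_ij = z_ij / X_j:
  a_11 = 0/750 = 0.00, a_21 = 112.5/750 = 0.15, a_31 = 225/750 = 0.30, a_41 = 37.5/750 = 0.05
  a_12 = 82.5/550 = 0.15, a_22 = 27.5/550 = 0.05, a_32 = 82.5/550 = 0.15, a_42 = 27.5/550 = 0.05
  a_13 = 70/700 = 0.10, a_23 = 280/700 = 0.40, a_33 = 0/700 = 0.00, a_43 = 175/700 = 0.25
  a_14 = 60/300 = 0.20, a_24 = 60/300 = 0.20, a_34 = 15/300 = 0.05, a_44 = 15/300 = 0.05
I − A =
  [   1.00    -0.15    -0.10    -0.20]
  [  -0.15     0.95    -0.40    -0.20]
  [  -0.30    -0.15     1.00    -0.05]
  [  -0.05    -0.05    -0.25     0.95]
Compute the cofactors C_ij = (−1)^(i+j)·(3×3 minor ij) of I−A; the adjugate is their transpose:
adj(I−A) = Cᵀ =
  [ 0.815125   0.172625   0.205250   0.218750]
  [ 0.280625   0.883750   0.448750   0.268750]
  [ 0.293375   0.189625   0.858625   0.146875]
  [ 0.134875   0.105500   0.260375   0.818750]
det(I−A) = Σ_j (I−A)_1j·C_1j = (1.00)(0.815125) + (-0.15)(0.280625) + (-0.10)(0.293375) + (-0.20)(0.134875) = 0.71671875
(I − A)⁻¹ = adj(I−A) / det(I−A) ≈
  [   1.1373     0.2409     0.2864     0.3052]
  [   0.3915     1.2330     0.6261     0.3750]
  [   0.4093     0.2646     1.1980     0.2049]
  [   0.1882     0.1472     0.3633     1.1424]
First solve x = (I − A)⁻¹ d = adj(I−A)·d / det(I−A); in particular x_3 = (0.293375·120 + 0.189625·380 + 0.858625·360 + 0.146875·400) / 0.71671875 = 475.1175 / 0.71671875 ≈ 662.90647.
Intermediate flow from 4 to 3: z_43 = a_43 · x_3 = 0.25 × 475.1175 / 0.71671875 = 118.779375 / 0.71671875 ≈ 165.727.

z_43 = 165.727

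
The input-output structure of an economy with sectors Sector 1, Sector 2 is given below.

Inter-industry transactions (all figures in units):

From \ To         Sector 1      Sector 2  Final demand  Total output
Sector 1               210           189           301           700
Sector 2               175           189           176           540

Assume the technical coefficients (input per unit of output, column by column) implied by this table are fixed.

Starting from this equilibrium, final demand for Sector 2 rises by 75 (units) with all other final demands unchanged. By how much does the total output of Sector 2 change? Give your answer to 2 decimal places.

Technical coefficients a_ij = z_ij / X_j:
  a_11 = 210/700 = 0.30, a_21 = 175/700 = 0.25
  a_12 = 189/540 = 0.35, a_22 = 189/540 = 0.35
I − A =
  [   0.70    -0.35]
  [  -0.25     0.65]
det(I−A) = (0.70)(0.65) − (-0.35)(-0.25) = 0.3675
adj(I−A) = [[0.65, 0.35], [0.25, 0.70]]
(I − A)⁻¹ = adj(I−A) / det(I−A) ≈
  [   1.7687     0.9524]
  [   0.6803     1.9048]
Δx = (I − A)⁻¹ Δd with Δd having +75 in the Sector 2 component and 0 elsewhere.
So Δx_2 = L_22 · (+75), where L_22 = adj(I−A)_22 / det(I−A) = 0.70 / 0.3675.
Δx_2 = 0.70 × (+75) / 0.3675 = 52.50 / 0.3675 ≈ 142.86.

Δx_2 = 142.86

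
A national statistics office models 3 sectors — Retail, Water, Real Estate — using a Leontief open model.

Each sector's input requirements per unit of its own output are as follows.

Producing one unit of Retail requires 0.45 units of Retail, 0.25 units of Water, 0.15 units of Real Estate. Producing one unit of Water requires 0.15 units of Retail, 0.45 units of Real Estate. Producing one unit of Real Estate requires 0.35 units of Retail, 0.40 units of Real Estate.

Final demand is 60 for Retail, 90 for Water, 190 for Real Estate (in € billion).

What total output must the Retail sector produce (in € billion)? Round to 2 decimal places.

x_1 = 578.67

I − A =
  [   0.55    -0.15    -0.35]
  [  -0.25     1.00     0.00]
  [  -0.15    -0.45     0.60]
Cofactors of I−A, C_ij = (−1)^(i+j)·(minor ij) (rows/columns in the sector order above):
  C_11 = (1.00)(0.60) − (0.00)(-0.45) = 0.6000
  C_12 = −[(-0.25)(0.60) − (0.00)(-0.15)] = 0.1500
  C_13 = (-0.25)(-0.45) − (1.00)(-0.15) = 0.2625
  C_21 = −[(-0.15)(0.60) − (-0.35)(-0.45)] = 0.2475
  C_22 = (0.55)(0.60) − (-0.35)(-0.15) = 0.2775
  C_23 = −[(0.55)(-0.45) − (-0.15)(-0.15)] = 0.2700
  C_31 = (-0.15)(0.00) − (-0.35)(1.00) = 0.3500
  C_32 = −[(0.55)(0.00) − (-0.35)(-0.25)] = 0.0875
  C_33 = (0.55)(1.00) − (-0.15)(-0.25) = 0.5125
det(I−A) = Σ_j (I−A)_1j·C_1j = (0.55)(0.6000) + (-0.15)(0.1500) + (-0.35)(0.2625) = 0.215625
adj(I−A) = Cᵀ =
  [ 0.6000   0.2475   0.3500]
  [ 0.1500   0.2775   0.0875]
  [ 0.2625   0.2700   0.5125]
(I − A)⁻¹ = adj(I−A) / det(I−A) ≈
  [   2.7826     1.1478     1.6232]
  [   0.6957     1.2870     0.4058]
  [   1.2174     1.2522     2.3768]
x = (I − A)⁻¹ d = adj(I−A)·d / det(I−A), with det(I−A) = 0.215625:
  x_1 = (0.6000·60 + 0.2475·90 + 0.3500·190) / 0.215625 = 124.775 / 0.215625 ≈ 578.67
  x_2 = (0.1500·60 + 0.2775·90 + 0.0875·190) / 0.215625 = 50.60 / 0.215625 ≈ 234.67
  x_3 = (0.2625·60 + 0.2700·90 + 0.5125·190) / 0.215625 = 137.425 / 0.215625 ≈ 637.33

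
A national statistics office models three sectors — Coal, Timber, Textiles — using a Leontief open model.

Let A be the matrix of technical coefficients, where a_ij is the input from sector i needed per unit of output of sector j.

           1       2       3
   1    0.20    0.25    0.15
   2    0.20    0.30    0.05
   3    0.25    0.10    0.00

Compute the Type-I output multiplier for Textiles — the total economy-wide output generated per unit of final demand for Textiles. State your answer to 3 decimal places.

m_3 = 1.473

I − A =
  [   0.80    -0.25    -0.15]
  [  -0.20     0.70    -0.05]
  [  -0.25    -0.10     1.00]
Cofactors of I−A, C_ij = (−1)^(i+j)·(minor ij) (rows/columns in the sector order above):
  C_11 = (0.70)(1.00) − (-0.05)(-0.10) = 0.6950
  C_12 = −[(-0.20)(1.00) − (-0.05)(-0.25)] = 0.2125
  C_13 = (-0.20)(-0.10) − (0.70)(-0.25) = 0.1950
  C_21 = −[(-0.25)(1.00) − (-0.15)(-0.10)] = 0.2650
  C_22 = (0.80)(1.00) − (-0.15)(-0.25) = 0.7625
  C_23 = −[(0.80)(-0.10) − (-0.25)(-0.25)] = 0.1425
  C_31 = (-0.25)(-0.05) − (-0.15)(0.70) = 0.1175
  C_32 = −[(0.80)(-0.05) − (-0.15)(-0.20)] = 0.0700
  C_33 = (0.80)(0.70) − (-0.25)(-0.20) = 0.5100
det(I−A) = Σ_j (I−A)_1j·C_1j = (0.80)(0.6950) + (-0.25)(0.2125) + (-0.15)(0.1950) = 0.473625
adj(I−A) = Cᵀ =
  [ 0.6950   0.2650   0.1175]
  [ 0.2125   0.7625   0.0700]
  [ 0.1950   0.1425   0.5100]
(I − A)⁻¹ = adj(I−A) / det(I−A) ≈
  [   1.4674     0.5595     0.2481]
  [   0.4487     1.6099     0.1478]
  [   0.4117     0.3009     1.0768]
The output multiplier for sector j is the column-j sum of the Leontief inverse (I − A)⁻¹ = adj(I−A) / det(I−A).
Column 3 of adj(I−A): (0.1175, 0.0700, 0.5100); det(I−A) = 0.473625.
m_3 = (0.1175 + 0.0700 + 0.5100) / 0.473625 = 0.6975 / 0.473625 ≈ 1.473.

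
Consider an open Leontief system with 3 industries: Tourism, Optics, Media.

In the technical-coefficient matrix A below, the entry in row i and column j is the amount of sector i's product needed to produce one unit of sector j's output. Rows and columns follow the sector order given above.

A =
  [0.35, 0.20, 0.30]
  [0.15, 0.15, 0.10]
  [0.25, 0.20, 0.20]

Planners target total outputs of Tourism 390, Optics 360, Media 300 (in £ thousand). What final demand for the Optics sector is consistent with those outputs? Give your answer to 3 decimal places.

I − A =
  [   0.65    -0.20    -0.30]
  [  -0.15     0.85    -0.10]
  [  -0.25    -0.20     0.80]
d = (I − A) x:
  d_1 = (+0.65)·390 + (-0.20)·360 + (-0.30)·300 = 91.500
  d_2 = (-0.15)·390 + (+0.85)·360 + (-0.10)·300 = 217.500
  d_3 = (-0.25)·390 + (-0.20)·360 + (+0.80)·300 = 70.500

d_2 = 217.500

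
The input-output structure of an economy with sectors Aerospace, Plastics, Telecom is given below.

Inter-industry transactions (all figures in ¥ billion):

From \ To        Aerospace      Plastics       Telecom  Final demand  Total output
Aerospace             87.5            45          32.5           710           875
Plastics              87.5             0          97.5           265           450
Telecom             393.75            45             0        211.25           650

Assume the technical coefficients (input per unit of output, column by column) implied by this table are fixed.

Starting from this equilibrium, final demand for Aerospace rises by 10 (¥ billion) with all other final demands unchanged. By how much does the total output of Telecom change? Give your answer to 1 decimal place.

Technical coefficients a_ij = z_ij / X_j:
  a_AA = 87.5/875 = 0.10, a_PA = 87.5/875 = 0.10, a_TA = 393.75/875 = 0.45
  a_AP = 45/450 = 0.10, a_PP = 0/450 = 0.00, a_TP = 45/450 = 0.10
  a_AT = 32.5/650 = 0.05, a_PT = 97.5/650 = 0.15, a_TT = 0/650 = 0.00
I − A =
  [   0.90    -0.10    -0.05]
  [  -0.10     1.00    -0.15]
  [  -0.45    -0.10     1.00]
Cofactors of I−A, C_ij = (−1)^(i+j)·(minor ij) (rows/columns in the sector order above):
  C_11 = (1.00)(1.00) − (-0.15)(-0.10) = 0.9850
  C_12 = −[(-0.10)(1.00) − (-0.15)(-0.45)] = 0.1675
  C_13 = (-0.10)(-0.10) − (1.00)(-0.45) = 0.4600
  C_21 = −[(-0.10)(1.00) − (-0.05)(-0.10)] = 0.1050
  C_22 = (0.90)(1.00) − (-0.05)(-0.45) = 0.8775
  C_23 = −[(0.90)(-0.10) − (-0.10)(-0.45)] = 0.1350
  C_31 = (-0.10)(-0.15) − (-0.05)(1.00) = 0.0650
  C_32 = −[(0.90)(-0.15) − (-0.05)(-0.10)] = 0.1400
  C_33 = (0.90)(1.00) − (-0.10)(-0.10) = 0.8900
det(I−A) = Σ_j (I−A)_1j·C_1j = (0.90)(0.9850) + (-0.10)(0.1675) + (-0.05)(0.4600) = 0.84675
adj(I−A) = Cᵀ =
  [ 0.9850   0.1050   0.0650]
  [ 0.1675   0.8775   0.1400]
  [ 0.4600   0.1350   0.8900]
(I − A)⁻¹ = adj(I−A) / det(I−A) ≈
  [   1.1633     0.1240     0.0768]
  [   0.1978     1.0363     0.1653]
  [   0.5433     0.1594     1.0511]
Δx = (I − A)⁻¹ Δd with Δd having +10 in the Aerospace component and 0 elsewhere.
So Δx_T = L_TA · (+10), where L_TA = adj(I−A)_TA / det(I−A) = 0.4600 / 0.84675.
Δx_T = 0.4600 × (+10) / 0.84675 = 4.60 / 0.84675 ≈ 5.4.

Δx_T = 5.4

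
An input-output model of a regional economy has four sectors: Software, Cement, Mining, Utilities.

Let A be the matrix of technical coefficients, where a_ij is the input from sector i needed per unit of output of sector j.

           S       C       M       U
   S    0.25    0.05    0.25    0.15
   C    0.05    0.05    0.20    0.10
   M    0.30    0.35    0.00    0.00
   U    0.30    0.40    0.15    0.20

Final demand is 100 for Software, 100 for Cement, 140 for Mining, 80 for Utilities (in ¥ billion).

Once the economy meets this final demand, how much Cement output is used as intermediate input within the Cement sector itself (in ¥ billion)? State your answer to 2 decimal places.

z_CC = 11.68

I − A =
  [   0.75    -0.05    -0.25    -0.15]
  [  -0.05     0.95    -0.20    -0.10]
  [  -0.30    -0.35     1.00     0.00]
  [  -0.30    -0.40    -0.15     0.80]
Compute the cofactors C_ij = (−1)^(i+j)·(3×3 minor ij) of I−A; the adjugate is their transpose:
adj(I−A) = Cᵀ =
  [ 0.658750   0.177875   0.222125   0.145750]
  [ 0.122500   0.488250   0.140875   0.084000]
  [ 0.240500   0.224250   0.490750   0.073125]
  [ 0.353375   0.352875   0.245750   0.578875]
det(I−A) = Σ_j (I−A)_1j·C_1j = (0.75)(0.658750) + (-0.05)(0.122500) + (-0.25)(0.240500) + (-0.15)(0.353375) = 0.37480625
(I − A)⁻¹ = adj(I−A) / det(I−A) ≈
  [   1.7576     0.4746     0.5926     0.3889]
  [   0.3268     1.3027     0.3759     0.2241]
  [   0.6417     0.5983     1.3093     0.1951]
  [   0.9428     0.9415     0.6557     1.5445]
First solve x = (I − A)⁻¹ d = adj(I−A)·d / det(I−A); in particular x_C = (0.122500·100 + 0.488250·100 + 0.140875·140 + 0.084000·80) / 0.37480625 = 87.5175 / 0.37480625 ≈ 233.5006.
Intermediate flow from C to C: z_CC = a_CC · x_C = 0.05 × 87.5175 / 0.37480625 = 4.375875 / 0.37480625 ≈ 11.68.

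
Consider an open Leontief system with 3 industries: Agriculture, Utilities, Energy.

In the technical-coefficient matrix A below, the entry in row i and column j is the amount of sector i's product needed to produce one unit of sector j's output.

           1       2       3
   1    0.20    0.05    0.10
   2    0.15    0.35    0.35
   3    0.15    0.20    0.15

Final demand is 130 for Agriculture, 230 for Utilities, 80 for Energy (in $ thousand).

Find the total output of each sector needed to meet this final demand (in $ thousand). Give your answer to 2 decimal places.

I − A =
  [   0.80    -0.05    -0.10]
  [  -0.15     0.65    -0.35]
  [  -0.15    -0.20     0.85]
Cofactors of I−A, C_ij = (−1)^(i+j)·(minor ij) (rows/columns in the sector order above):
  C_11 = (0.65)(0.85) − (-0.35)(-0.20) = 0.4825
  C_12 = −[(-0.15)(0.85) − (-0.35)(-0.15)] = 0.1800
  C_13 = (-0.15)(-0.20) − (0.65)(-0.15) = 0.1275
  C_21 = −[(-0.05)(0.85) − (-0.10)(-0.20)] = 0.0625
  C_22 = (0.80)(0.85) − (-0.10)(-0.15) = 0.6650
  C_23 = −[(0.80)(-0.20) − (-0.05)(-0.15)] = 0.1675
  C_31 = (-0.05)(-0.35) − (-0.10)(0.65) = 0.0825
  C_32 = −[(0.80)(-0.35) − (-0.10)(-0.15)] = 0.2950
  C_33 = (0.80)(0.65) − (-0.05)(-0.15) = 0.5125
det(I−A) = Σ_j (I−A)_1j·C_1j = (0.80)(0.4825) + (-0.05)(0.1800) + (-0.10)(0.1275) = 0.36425
adj(I−A) = Cᵀ =
  [ 0.4825   0.0625   0.0825]
  [ 0.1800   0.6650   0.2950]
  [ 0.1275   0.1675   0.5125]
(I − A)⁻¹ = adj(I−A) / det(I−A) ≈
  [   1.3246     0.1716     0.2265]
  [   0.4942     1.8257     0.8099]
  [   0.3500     0.4598     1.4070]
x = (I − A)⁻¹ d = adj(I−A)·d / det(I−A), with det(I−A) = 0.36425:
  x_1 = (0.4825·130 + 0.0625·230 + 0.0825·80) / 0.36425 = 83.70 / 0.36425 ≈ 229.79
  x_2 = (0.1800·130 + 0.6650·230 + 0.2950·80) / 0.36425 = 199.95 / 0.36425 ≈ 548.94
  x_3 = (0.1275·130 + 0.1675·230 + 0.5125·80) / 0.36425 = 96.10 / 0.36425 ≈ 263.83

x_1 = 229.79, x_2 = 548.94, x_3 = 263.83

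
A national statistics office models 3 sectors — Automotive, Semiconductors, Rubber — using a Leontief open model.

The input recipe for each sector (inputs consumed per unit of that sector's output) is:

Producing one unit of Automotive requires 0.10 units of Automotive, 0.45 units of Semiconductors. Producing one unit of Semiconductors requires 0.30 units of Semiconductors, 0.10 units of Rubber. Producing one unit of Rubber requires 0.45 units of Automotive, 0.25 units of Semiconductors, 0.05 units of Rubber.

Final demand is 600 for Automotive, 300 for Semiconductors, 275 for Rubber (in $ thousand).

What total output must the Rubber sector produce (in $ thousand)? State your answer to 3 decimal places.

x_3 = 408.907

I − A =
  [   0.90     0.00    -0.45]
  [  -0.45     0.70    -0.25]
  [   0.00    -0.10     0.95]
Cofactors of I−A, C_ij = (−1)^(i+j)·(minor ij) (rows/columns in the sector order above):
  C_11 = (0.70)(0.95) − (-0.25)(-0.10) = 0.6400
  C_12 = −[(-0.45)(0.95) − (-0.25)(0.00)] = 0.4275
  C_13 = (-0.45)(-0.10) − (0.70)(0.00) = 0.0450
  C_21 = −[(0.00)(0.95) − (-0.45)(-0.10)] = 0.0450
  C_22 = (0.90)(0.95) − (-0.45)(0.00) = 0.8550
  C_23 = −[(0.90)(-0.10) − (0.00)(0.00)] = 0.0900
  C_31 = (0.00)(-0.25) − (-0.45)(0.70) = 0.3150
  C_32 = −[(0.90)(-0.25) − (-0.45)(-0.45)] = 0.4275
  C_33 = (0.90)(0.70) − (0.00)(-0.45) = 0.6300
det(I−A) = Σ_j (I−A)_1j·C_1j = (0.90)(0.6400) + (0.00)(0.4275) + (-0.45)(0.0450) = 0.55575
adj(I−A) = Cᵀ =
  [ 0.6400   0.0450   0.3150]
  [ 0.4275   0.8550   0.4275]
  [ 0.0450   0.0900   0.6300]
(I − A)⁻¹ = adj(I−A) / det(I−A) ≈
  [   1.1516     0.0810     0.5668]
  [   0.7692     1.5385     0.7692]
  [   0.0810     0.1619     1.1336]
x = (I − A)⁻¹ d = adj(I−A)·d / det(I−A), with det(I−A) = 0.55575:
  x_1 = (0.6400·600 + 0.0450·300 + 0.3150·275) / 0.55575 = 484.125 / 0.55575 ≈ 871.120
  x_2 = (0.4275·600 + 0.8550·300 + 0.4275·275) / 0.55575 = 630.5625 / 0.55575 ≈ 1134.615
  x_3 = (0.0450·600 + 0.0900·300 + 0.6300·275) / 0.55575 = 227.25 / 0.55575 ≈ 408.907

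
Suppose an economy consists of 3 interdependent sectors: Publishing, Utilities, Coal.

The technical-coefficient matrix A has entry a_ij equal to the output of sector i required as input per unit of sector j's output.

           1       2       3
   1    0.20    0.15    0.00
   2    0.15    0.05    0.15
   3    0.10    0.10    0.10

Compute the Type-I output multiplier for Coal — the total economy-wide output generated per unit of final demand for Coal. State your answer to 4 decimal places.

m_3 = 1.3549

I − A =
  [   0.80    -0.15     0.00]
  [  -0.15     0.95    -0.15]
  [  -0.10    -0.10     0.90]
Cofactors of I−A, C_ij = (−1)^(i+j)·(minor ij) (rows/columns in the sector order above):
  C_11 = (0.95)(0.90) − (-0.15)(-0.10) = 0.8400
  C_12 = −[(-0.15)(0.90) − (-0.15)(-0.10)] = 0.1500
  C_13 = (-0.15)(-0.10) − (0.95)(-0.10) = 0.1100
  C_21 = −[(-0.15)(0.90) − (0.00)(-0.10)] = 0.1350
  C_22 = (0.80)(0.90) − (0.00)(-0.10) = 0.7200
  C_23 = −[(0.80)(-0.10) − (-0.15)(-0.10)] = 0.0950
  C_31 = (-0.15)(-0.15) − (0.00)(0.95) = 0.0225
  C_32 = −[(0.80)(-0.15) − (0.00)(-0.15)] = 0.1200
  C_33 = (0.80)(0.95) − (-0.15)(-0.15) = 0.7375
det(I−A) = Σ_j (I−A)_1j·C_1j = (0.80)(0.8400) + (-0.15)(0.1500) + (0.00)(0.1100) = 0.6495
adj(I−A) = Cᵀ =
  [ 0.8400   0.1350   0.0225]
  [ 0.1500   0.7200   0.1200]
  [ 0.1100   0.0950   0.7375]
(I − A)⁻¹ = adj(I−A) / det(I−A) ≈
  [   1.29330     0.20785     0.03464]
  [   0.23095     1.10855     0.18476]
  [   0.16936     0.14627     1.13549]
The output multiplier for sector j is the column-j sum of the Leontief inverse (I − A)⁻¹ = adj(I−A) / det(I−A).
Column 3 of adj(I−A): (0.0225, 0.1200, 0.7375); det(I−A) = 0.6495.
m_3 = (0.0225 + 0.1200 + 0.7375) / 0.6495 = 0.88 / 0.6495 ≈ 1.3549.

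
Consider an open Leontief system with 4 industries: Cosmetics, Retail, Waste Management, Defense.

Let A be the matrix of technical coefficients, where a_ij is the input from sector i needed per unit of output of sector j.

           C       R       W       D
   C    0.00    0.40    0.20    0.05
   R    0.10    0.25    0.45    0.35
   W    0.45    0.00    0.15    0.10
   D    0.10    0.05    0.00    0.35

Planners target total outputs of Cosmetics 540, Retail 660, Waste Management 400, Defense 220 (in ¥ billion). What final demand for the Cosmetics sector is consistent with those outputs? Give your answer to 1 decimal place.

I − A =
  [   1.00    -0.40    -0.20    -0.05]
  [  -0.10     0.75    -0.45    -0.35]
  [  -0.45     0.00     0.85    -0.10]
  [  -0.10    -0.05     0.00     0.65]
d = (I − A) x:
  d_C = (+1.00)·540 + (-0.40)·660 + (-0.20)·400 + (-0.05)·220 = 185.0
  d_R = (-0.10)·540 + (+0.75)·660 + (-0.45)·400 + (-0.35)·220 = 184.0
  d_W = (-0.45)·540 + (+0.00)·660 + (+0.85)·400 + (-0.10)·220 = 75.0
  d_D = (-0.10)·540 + (-0.05)·660 + (+0.00)·400 + (+0.65)·220 = 56.0

d_C = 185.0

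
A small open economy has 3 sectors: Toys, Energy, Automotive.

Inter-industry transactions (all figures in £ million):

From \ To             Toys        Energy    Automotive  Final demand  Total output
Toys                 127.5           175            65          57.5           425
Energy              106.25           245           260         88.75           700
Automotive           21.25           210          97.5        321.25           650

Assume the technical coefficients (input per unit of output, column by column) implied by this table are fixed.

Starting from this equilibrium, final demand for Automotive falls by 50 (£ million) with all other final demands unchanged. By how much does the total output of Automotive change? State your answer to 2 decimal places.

Δx_3 = -83.91

Technical coefficients a_ij = z_ij / X_j:
  a_11 = 127.5/425 = 0.30, a_21 = 106.25/425 = 0.25, a_31 = 21.25/425 = 0.05
  a_12 = 175/700 = 0.25, a_22 = 245/700 = 0.35, a_32 = 210/700 = 0.30
  a_13 = 65/650 = 0.10, a_23 = 260/650 = 0.40, a_33 = 97.5/650 = 0.15
I − A =
  [   0.70    -0.25    -0.10]
  [  -0.25     0.65    -0.40]
  [  -0.05    -0.30     0.85]
Cofactors of I−A, C_ij = (−1)^(i+j)·(minor ij) (rows/columns in the sector order above):
  C_11 = (0.65)(0.85) − (-0.40)(-0.30) = 0.4325
  C_12 = −[(-0.25)(0.85) − (-0.40)(-0.05)] = 0.2325
  C_13 = (-0.25)(-0.30) − (0.65)(-0.05) = 0.1075
  C_21 = −[(-0.25)(0.85) − (-0.10)(-0.30)] = 0.2425
  C_22 = (0.70)(0.85) − (-0.10)(-0.05) = 0.5900
  C_23 = −[(0.70)(-0.30) − (-0.25)(-0.05)] = 0.2225
  C_31 = (-0.25)(-0.40) − (-0.10)(0.65) = 0.1650
  C_32 = −[(0.70)(-0.40) − (-0.10)(-0.25)] = 0.3050
  C_33 = (0.70)(0.65) − (-0.25)(-0.25) = 0.3925
det(I−A) = Σ_j (I−A)_1j·C_1j = (0.70)(0.4325) + (-0.25)(0.2325) + (-0.10)(0.1075) = 0.233875
adj(I−A) = Cᵀ =
  [ 0.4325   0.2425   0.1650]
  [ 0.2325   0.5900   0.3050]
  [ 0.1075   0.2225   0.3925]
(I − A)⁻¹ = adj(I−A) / det(I−A) ≈
  [   1.8493     1.0369     0.7055]
  [   0.9941     2.5227     1.3041]
  [   0.4596     0.9514     1.6782]
Δx = (I − A)⁻¹ Δd with Δd having -50 in the Automotive component and 0 elsewhere.
So Δx_3 = L_33 · (-50), where L_33 = adj(I−A)_33 / det(I−A) = 0.3925 / 0.233875.
Δx_3 = 0.3925 × (-50) / 0.233875 = -19.625 / 0.233875 ≈ -83.91.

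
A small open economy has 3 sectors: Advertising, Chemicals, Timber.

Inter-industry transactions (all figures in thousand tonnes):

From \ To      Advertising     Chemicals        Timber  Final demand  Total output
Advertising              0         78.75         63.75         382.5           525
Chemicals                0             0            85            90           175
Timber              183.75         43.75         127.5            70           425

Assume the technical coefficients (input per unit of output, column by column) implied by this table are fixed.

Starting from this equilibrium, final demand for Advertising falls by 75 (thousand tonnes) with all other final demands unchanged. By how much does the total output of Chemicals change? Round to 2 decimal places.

Δx_2 = -9.28

Technical coefficients a_ij = z_ij / X_j:
  a_11 = 0/525 = 0.00, a_21 = 0/525 = 0.00, a_31 = 183.75/525 = 0.35
  a_12 = 78.75/175 = 0.45, a_22 = 0/175 = 0.00, a_32 = 43.75/175 = 0.25
  a_13 = 63.75/425 = 0.15, a_23 = 85/425 = 0.20, a_33 = 127.5/425 = 0.30
I − A =
  [   1.00    -0.45    -0.15]
  [   0.00     1.00    -0.20]
  [  -0.35    -0.25     0.70]
Cofactors of I−A, C_ij = (−1)^(i+j)·(minor ij) (rows/columns in the sector order above):
  C_11 = (1.00)(0.70) − (-0.20)(-0.25) = 0.6500
  C_12 = −[(0.00)(0.70) − (-0.20)(-0.35)] = 0.0700
  C_13 = (0.00)(-0.25) − (1.00)(-0.35) = 0.3500
  C_21 = −[(-0.45)(0.70) − (-0.15)(-0.25)] = 0.3525
  C_22 = (1.00)(0.70) − (-0.15)(-0.35) = 0.6475
  C_23 = −[(1.00)(-0.25) − (-0.45)(-0.35)] = 0.4075
  C_31 = (-0.45)(-0.20) − (-0.15)(1.00) = 0.2400
  C_32 = −[(1.00)(-0.20) − (-0.15)(0.00)] = 0.2000
  C_33 = (1.00)(1.00) − (-0.45)(0.00) = 1.0000
det(I−A) = Σ_j (I−A)_1j·C_1j = (1.00)(0.6500) + (-0.45)(0.0700) + (-0.15)(0.3500) = 0.5660
adj(I−A) = Cᵀ =
  [ 0.6500   0.3525   0.2400]
  [ 0.0700   0.6475   0.2000]
  [ 0.3500   0.4075   1.0000]
(I − A)⁻¹ = adj(I−A) / det(I−A) ≈
  [   1.1484     0.6228     0.4240]
  [   0.1237     1.1440     0.3534]
  [   0.6184     0.7200     1.7668]
Δx = (I − A)⁻¹ Δd with Δd having -75 in the Advertising component and 0 elsewhere.
So Δx_2 = L_21 · (-75), where L_21 = adj(I−A)_21 / det(I−A) = 0.0700 / 0.5660.
Δx_2 = 0.0700 × (-75) / 0.5660 = -5.25 / 0.5660 ≈ -9.28.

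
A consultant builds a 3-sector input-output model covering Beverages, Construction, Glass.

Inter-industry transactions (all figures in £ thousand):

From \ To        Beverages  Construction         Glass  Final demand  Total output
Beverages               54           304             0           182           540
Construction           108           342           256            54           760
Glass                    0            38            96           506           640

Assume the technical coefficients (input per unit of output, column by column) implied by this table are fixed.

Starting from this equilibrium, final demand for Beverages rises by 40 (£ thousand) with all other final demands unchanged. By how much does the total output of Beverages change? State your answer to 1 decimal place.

Δx_1 = 53.5

Technical coefficients a_ij = z_ij / X_j:
  a_11 = 54/540 = 0.10, a_21 = 108/540 = 0.20, a_31 = 0/540 = 0.00
  a_12 = 304/760 = 0.40, a_22 = 342/760 = 0.45, a_32 = 38/760 = 0.05
  a_13 = 0/640 = 0.00, a_23 = 256/640 = 0.40, a_33 = 96/640 = 0.15
I − A =
  [   0.90    -0.40     0.00]
  [  -0.20     0.55    -0.40]
  [   0.00    -0.05     0.85]
Cofactors of I−A, C_ij = (−1)^(i+j)·(minor ij) (rows/columns in the sector order above):
  C_11 = (0.55)(0.85) − (-0.40)(-0.05) = 0.4475
  C_12 = −[(-0.20)(0.85) − (-0.40)(0.00)] = 0.1700
  C_13 = (-0.20)(-0.05) − (0.55)(0.00) = 0.0100
  C_21 = −[(-0.40)(0.85) − (0.00)(-0.05)] = 0.3400
  C_22 = (0.90)(0.85) − (0.00)(0.00) = 0.7650
  C_23 = −[(0.90)(-0.05) − (-0.40)(0.00)] = 0.0450
  C_31 = (-0.40)(-0.40) − (0.00)(0.55) = 0.1600
  C_32 = −[(0.90)(-0.40) − (0.00)(-0.20)] = 0.3600
  C_33 = (0.90)(0.55) − (-0.40)(-0.20) = 0.4150
det(I−A) = Σ_j (I−A)_1j·C_1j = (0.90)(0.4475) + (-0.40)(0.1700) + (0.00)(0.0100) = 0.33475
adj(I−A) = Cᵀ =
  [ 0.4475   0.3400   0.1600]
  [ 0.1700   0.7650   0.3600]
  [ 0.0100   0.0450   0.4150]
(I − A)⁻¹ = adj(I−A) / det(I−A) ≈
  [   1.3368     1.0157     0.4780]
  [   0.5078     2.2853     1.0754]
  [   0.0299     0.1344     1.2397]
Δx = (I − A)⁻¹ Δd with Δd having +40 in the Beverages component and 0 elsewhere.
So Δx_1 = L_11 · (+40), where L_11 = adj(I−A)_11 / det(I−A) = 0.4475 / 0.33475.
Δx_1 = 0.4475 × (+40) / 0.33475 = 17.90 / 0.33475 ≈ 53.5.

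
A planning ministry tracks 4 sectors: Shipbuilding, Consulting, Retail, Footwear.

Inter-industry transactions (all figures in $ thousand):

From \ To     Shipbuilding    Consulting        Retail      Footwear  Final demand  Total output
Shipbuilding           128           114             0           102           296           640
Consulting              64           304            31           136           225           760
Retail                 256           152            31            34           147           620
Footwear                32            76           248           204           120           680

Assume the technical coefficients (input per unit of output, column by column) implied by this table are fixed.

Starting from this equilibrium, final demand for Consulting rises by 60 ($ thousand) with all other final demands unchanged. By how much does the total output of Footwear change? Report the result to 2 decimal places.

Δx_4 = 43.46

Technical coefficients a_ij = z_ij / X_j:
  a_11 = 128/640 = 0.20, a_21 = 64/640 = 0.10, a_31 = 256/640 = 0.40, a_41 = 32/640 = 0.05
  a_12 = 114/760 = 0.15, a_22 = 304/760 = 0.40, a_32 = 152/760 = 0.20, a_42 = 76/760 = 0.10
  a_13 = 0/620 = 0.00, a_23 = 31/620 = 0.05, a_33 = 31/620 = 0.05, a_43 = 248/620 = 0.40
  a_14 = 102/680 = 0.15, a_24 = 136/680 = 0.20, a_34 = 34/680 = 0.05, a_44 = 204/680 = 0.30
I − A =
  [   0.80    -0.15     0.00    -0.15]
  [  -0.10     0.60    -0.05    -0.20]
  [  -0.40    -0.20     0.95    -0.05]
  [  -0.05    -0.10    -0.40     0.70]
Compute the cofactors C_ij = (−1)^(i+j)·(3×3 minor ij) of I−A; the adjugate is their transpose:
adj(I−A) = Cᵀ =
  [ 0.344750   0.123000   0.054000   0.112875]
  [ 0.120125   0.484875   0.097625   0.171250]
  [ 0.178000   0.162875   0.302000   0.106250]
  [ 0.143500   0.171125   0.190375   0.430750]
det(I−A) = Σ_j (I−A)_1j·C_1j = (0.80)(0.344750) + (-0.15)(0.120125) + (0.00)(0.178000) + (-0.15)(0.143500) = 0.23625625
(I − A)⁻¹ = adj(I−A) / det(I−A) ≈
  [   1.4592     0.5206     0.2286     0.4778]
  [   0.5085     2.0523     0.4132     0.7248]
  [   0.7534     0.6894     1.2783     0.4497]
  [   0.6074     0.7243     0.8058     1.8232]
Δx = (I − A)⁻¹ Δd with Δd having +60 in the Consulting component and 0 elsewhere.
So Δx_4 = L_42 · (+60), where L_42 = adj(I−A)_42 / det(I−A) = 0.171125 / 0.23625625.
Δx_4 = 0.171125 × (+60) / 0.23625625 = 10.2675 / 0.23625625 ≈ 43.46.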